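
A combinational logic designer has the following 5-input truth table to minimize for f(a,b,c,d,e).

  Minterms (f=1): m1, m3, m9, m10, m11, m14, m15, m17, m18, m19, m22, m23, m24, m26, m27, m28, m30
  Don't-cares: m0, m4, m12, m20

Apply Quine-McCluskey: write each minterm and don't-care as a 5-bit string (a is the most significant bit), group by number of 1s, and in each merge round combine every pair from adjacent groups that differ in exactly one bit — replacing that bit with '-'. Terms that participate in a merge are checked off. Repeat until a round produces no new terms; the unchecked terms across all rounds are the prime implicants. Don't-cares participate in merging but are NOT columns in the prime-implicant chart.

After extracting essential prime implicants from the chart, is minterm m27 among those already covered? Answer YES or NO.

NO

Round 0: 00000✓ 00001✓ 00011✓ 00100✓ 01001✓ 01010✓ 01011✓ 01100✓ 01110✓ 01111✓ 10001✓ 10010✓ 10011✓ 10100✓ 10110✓ 10111✓ 11000✓ 11010✓ 11011✓ 11100✓ 11110✓
Round 1: -0001✓ -0011✓ -0100✓ -1010✓ -1011✓ -1100✓ -1110✓ 0-001✓ 0-011✓ 0-100✓ 00-00 000-1✓ 0000- 01-10✓ 01-11✓ 010-1✓ 0101-✓ 011-0✓ 0111-✓ 1-010✓ 1-011✓ 1-100✓ 1-110✓ 10-10✓ 10-11✓ 100-1✓ 1001-✓ 101-0✓ 1011-✓ 11-00✓ 11-10✓ 110-0✓ 1101-✓ 111-0✓
Round 2: --011 --100 -00-1 -1-10 -101- -11-0 0-0-1 01-1- 1--10 1-01- 1-1-0 10-1- 11--0
PIs = {--011, --100, -00-1, -1-10, -101-, -11-0, 0-0-1, 00-00, 0000-, 01-1-, 1--10, 1-01-, 1-1-0, 10-1-, 11--0}
Coverage chart:
  m1: -00-1,0-0-1,0000-
  m3: --011,-00-1,0-0-1
  m9: 0-0-1 ←essential
  m10: -1-10,-101-,01-1-
  m11: --011,-101-,0-0-1,01-1-
  m14: -1-10,-11-0,01-1-
  m15: 01-1- ←essential
  m17: -00-1 ←essential
  m18: 1--10,1-01-,10-1-
  m19: --011,-00-1,1-01-,10-1-
  m22: 1--10,1-1-0,10-1-
  m23: 10-1- ←essential
  m24: 11--0 ←essential
  m26: -1-10,-101-,1--10,1-01-,11--0
  m27: --011,-101-,1-01-
  m28: --100,-11-0,1-1-0,11--0
  m30: -1-10,-11-0,1--10,1-1-0,11--0
Essential: -00-1, 0-0-1, 01-1-, 10-1-, 11--0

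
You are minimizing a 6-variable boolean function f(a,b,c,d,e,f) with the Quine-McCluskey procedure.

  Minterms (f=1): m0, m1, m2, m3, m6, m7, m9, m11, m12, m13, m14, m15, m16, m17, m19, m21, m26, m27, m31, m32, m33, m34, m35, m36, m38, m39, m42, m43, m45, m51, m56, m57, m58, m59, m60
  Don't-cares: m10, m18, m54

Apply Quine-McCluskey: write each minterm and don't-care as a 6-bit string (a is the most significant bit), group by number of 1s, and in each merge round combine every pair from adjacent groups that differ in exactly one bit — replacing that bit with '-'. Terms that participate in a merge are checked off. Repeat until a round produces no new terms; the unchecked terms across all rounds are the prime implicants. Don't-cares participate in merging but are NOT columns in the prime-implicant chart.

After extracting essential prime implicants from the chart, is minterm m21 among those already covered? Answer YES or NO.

size-2^0 implicants → 000000(✓)  000001(✓)  000010(✓)  000011(✓)  000110(✓)  000111(✓)  001001(✓)  001010(✓)  001011(✓)  001100(✓)  001101(✓)  001110(✓)  001111(✓)  010000(✓)  010001(✓)  010010(✓)  010011(✓)  010101(✓)  011010(✓)  011011(✓)  011111(✓)  100000(✓)  100001(✓)  100010(✓)  100011(✓)  100100(✓)  100110(✓)  100111(✓)  101010(✓)  101011(✓)  101101(✓)  110011(✓)  110110(✓)  111000(✓)  111001(✓)  111010(✓)  111011(✓)  111100(✓)
size-2^1 implicants → -00000(✓)  -00001(✓)  -00010(✓)  -00011(✓)  -00110(✓)  -00111(✓)  -01010(✓)  -01011(✓)  -01101  -10011(✓)  -11010(✓)  -11011(✓)  0-0000(✓)  0-0001(✓)  0-0010(✓)  0-0011(✓)  0-1010(✓)  0-1011(✓)  0-1111(✓)  00-001(✓)  00-010(✓)  00-011(✓)  00-110(✓)  00-111(✓)  000-10(✓)  000-11(✓)  0000-0(✓)  0000-1(✓)  00000-(✓)  00001-(✓)  00011-(✓)  001-01(✓)  001-10(✓)  001-11(✓)  0010-1(✓)  00101-(✓)  0011-0(✓)  0011-1(✓)  00110-(✓)  00111-(✓)  01-010(✓)  01-011(✓)  010-01  0100-0(✓)  0100-1(✓)  01000-(✓)  01001-(✓)  011-11(✓)  01101-(✓)  1-0011(✓)  1-0110  1-1010(✓)  1-1011(✓)  10-010(✓)  10-011(✓)  100-00(✓)  100-10(✓)  100-11(✓)  1000-0(✓)  1000-1(✓)  10000-(✓)  10001-(✓)  1001-0(✓)  10011-(✓)  10101-(✓)  11-011(✓)  111-00  1110-0(✓)  1110-1(✓)  11100-(✓)  11101-(✓)
size-2^2 implicants → --0011(✓)  --1010(✓)  --1011(✓)  -0-010(✓)  -0-011(✓)  -00-10(✓)  -00-11(✓)  -000-0(✓)  -000-1(✓)  -0000-(✓)  -0001-(✓)  -0011-(✓)  -0101-(✓)  -1-011(✓)  -1101-(✓)  0--010(✓)  0--011(✓)  0-00-0(✓)  0-00-1(✓)  0-000-(✓)  0-001-(✓)  0-1-11  0-101-(✓)  00--10(✓)  00--11(✓)  00-0-1  00-01-(✓)  00-11-(✓)  000-1-(✓)  0000--(✓)  001--1  001-1-(✓)  0011--  01-01-(✓)  0100--(✓)  1--011(✓)  1-101-(✓)  10-01-(✓)  100--0  100-1-(✓)  1000--(✓)  1110--
size-2^3 implicants → ---011  --101-  -0-01-  -00-1-  -000--  0--01-  0-00--  00--1-
Unchecked terms (primes): ---011, --101-, -0-01-, -00-1-, -000--, -01101, 0--01-, 0-00--, 0-1-11, 00--1-, 00-0-1, 001--1, 0011--, 010-01, 1-0110, 100--0, 111-00, 1110--
Minterm coverage:
  m0 ⊆ -000--,0-00--
  m1 ⊆ -000--,0-00--,00-0-1
  m2 ⊆ -0-01-,-00-1-,-000--,0--01-,0-00--,00--1-
  m3 ⊆ ---011,-0-01-,-00-1-,-000--,0--01-,0-00--,00--1-,00-0-1
  m6 ⊆ -00-1-,00--1-
  m7 ⊆ -00-1-,00--1-
  m9 ⊆ 00-0-1,001--1
  m11 ⊆ ---011,--101-,-0-01-,0--01-,0-1-11,00--1-,00-0-1,001--1
  m12 ⊆ 0011-- [E]
  m13 ⊆ -01101,001--1,0011--
  m14 ⊆ 00--1-,0011--
  m15 ⊆ 0-1-11,00--1-,001--1,0011--
  m16 ⊆ 0-00-- [E]
  m17 ⊆ 0-00--,010-01
  m19 ⊆ ---011,0--01-,0-00--
  m21 ⊆ 010-01 [E]
  m26 ⊆ --101-,0--01-
  m27 ⊆ ---011,--101-,0--01-,0-1-11
  m31 ⊆ 0-1-11 [E]
  m32 ⊆ -000--,100--0
  m33 ⊆ -000-- [E]
  m34 ⊆ -0-01-,-00-1-,-000--,100--0
  m35 ⊆ ---011,-0-01-,-00-1-,-000--
  m36 ⊆ 100--0 [E]
  m38 ⊆ -00-1-,1-0110,100--0
  m39 ⊆ -00-1- [E]
  m42 ⊆ --101-,-0-01-
  m43 ⊆ ---011,--101-,-0-01-
  m45 ⊆ -01101 [E]
  m51 ⊆ ---011 [E]
  m56 ⊆ 111-00,1110--
  m57 ⊆ 1110-- [E]
  m58 ⊆ --101-,1110--
  m59 ⊆ ---011,--101-,1110--
  m60 ⊆ 111-00 [E]
E = {---011, -00-1-, -000--, -01101, 0-00--, 0-1-11, 0011--, 010-01, 100--0, 111-00, 1110--}

YES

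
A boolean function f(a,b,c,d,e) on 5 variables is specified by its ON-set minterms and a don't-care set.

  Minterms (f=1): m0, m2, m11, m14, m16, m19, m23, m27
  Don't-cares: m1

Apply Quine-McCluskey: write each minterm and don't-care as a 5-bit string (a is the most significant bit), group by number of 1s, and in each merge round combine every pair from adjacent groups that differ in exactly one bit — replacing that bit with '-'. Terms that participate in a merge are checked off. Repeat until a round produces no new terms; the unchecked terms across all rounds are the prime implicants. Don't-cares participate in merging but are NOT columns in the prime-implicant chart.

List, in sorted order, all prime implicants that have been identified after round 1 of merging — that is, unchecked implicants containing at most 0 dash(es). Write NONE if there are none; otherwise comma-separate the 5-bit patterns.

Round 0: 00000✓ 00001✓ 00010✓ 01011✓ 01110 10000✓ 10011✓ 10111✓ 11011✓
Round 1: -0000 -1011 000-0 0000- 1-011 10-11
PIs = {-0000, -1011, 000-0, 0000-, 01110, 1-011, 10-11}

01110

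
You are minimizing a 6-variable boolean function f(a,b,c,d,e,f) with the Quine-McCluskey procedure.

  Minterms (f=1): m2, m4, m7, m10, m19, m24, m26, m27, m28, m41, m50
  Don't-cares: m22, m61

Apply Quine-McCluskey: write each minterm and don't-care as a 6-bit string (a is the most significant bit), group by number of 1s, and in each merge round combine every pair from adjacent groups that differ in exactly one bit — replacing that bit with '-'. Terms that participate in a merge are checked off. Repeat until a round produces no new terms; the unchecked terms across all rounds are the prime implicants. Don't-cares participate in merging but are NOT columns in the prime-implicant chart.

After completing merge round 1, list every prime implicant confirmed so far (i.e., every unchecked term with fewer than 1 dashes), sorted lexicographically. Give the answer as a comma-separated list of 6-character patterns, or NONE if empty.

000100, 000111, 010110, 101001, 110010, 111101

[col 0] 000010*, 000100, 000111, 001010*, 010011*, 010110, 011000*, 011010*, 011011*, 011100*, 101001, 110010, 111101
[col 1] 0-1010, 00-010, 01-011, 011-00, 0110-0, 01101-
Prime implicants: 0-1010, 00-010, 000100, 000111, 01-011, 010110, 011-00, 0110-0, 01101-, 101001, 110010, 111101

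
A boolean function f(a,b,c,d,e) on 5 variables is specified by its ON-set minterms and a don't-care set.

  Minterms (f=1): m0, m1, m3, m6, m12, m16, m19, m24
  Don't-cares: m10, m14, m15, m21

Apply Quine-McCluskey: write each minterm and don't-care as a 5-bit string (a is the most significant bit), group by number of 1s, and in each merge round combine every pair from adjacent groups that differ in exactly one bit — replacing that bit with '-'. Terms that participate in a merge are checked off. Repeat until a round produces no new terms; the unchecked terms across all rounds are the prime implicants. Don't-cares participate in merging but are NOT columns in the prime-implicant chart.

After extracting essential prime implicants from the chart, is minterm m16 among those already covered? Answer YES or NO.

[col 0] 00000*, 00001*, 00011*, 00110*, 01010*, 01100*, 01110*, 01111*, 10000*, 10011*, 10101, 11000*
[col 1] -0000, -0011, 0-110, 000-1, 0000-, 01-10, 011-0, 0111-, 1-000
Prime implicants: -0000, -0011, 0-110, 000-1, 0000-, 01-10, 011-0, 0111-, 1-000, 10101
PI chart (minterm → PIs covering it):
  0 | -0000,0000-
  1 | 000-1,0000-
  3 | -0011,000-1
  6 | 0-110  (sole → essential)
  12 | 011-0  (sole → essential)
  16 | -0000,1-000
  19 | -0011  (sole → essential)
  24 | 1-000  (sole → essential)
Essential prime implicants: -0011, 0-110, 011-0, 1-000

YES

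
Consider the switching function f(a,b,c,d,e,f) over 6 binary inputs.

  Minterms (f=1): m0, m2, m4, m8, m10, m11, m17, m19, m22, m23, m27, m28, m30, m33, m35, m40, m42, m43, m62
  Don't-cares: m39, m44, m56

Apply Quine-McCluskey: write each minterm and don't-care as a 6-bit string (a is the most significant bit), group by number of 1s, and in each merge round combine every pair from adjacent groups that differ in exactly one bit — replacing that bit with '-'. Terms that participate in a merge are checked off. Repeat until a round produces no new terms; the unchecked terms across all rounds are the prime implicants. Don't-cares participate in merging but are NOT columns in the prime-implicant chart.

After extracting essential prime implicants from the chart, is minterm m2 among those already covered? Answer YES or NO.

YES

size-2^0 implicants → 000000(✓)  000010(✓)  000100(✓)  001000(✓)  001010(✓)  001011(✓)  010001(✓)  010011(✓)  010110(✓)  010111(✓)  011011(✓)  011100(✓)  011110(✓)  100001(✓)  100011(✓)  100111(✓)  101000(✓)  101010(✓)  101011(✓)  101100(✓)  111000(✓)  111110(✓)
size-2^1 implicants → -01000(✓)  -01010(✓)  -01011(✓)  -11110  0-1011  00-000(✓)  00-010(✓)  000-00  0000-0(✓)  0010-0(✓)  00101-(✓)  01-011  01-110  010-11  0100-1  01011-  0111-0  1-1000  10-011  100-11  1000-1  101-00  1010-0(✓)  10101-(✓)
size-2^2 implicants → -010-0  -0101-  00-0-0
Unchecked terms (primes): -010-0, -0101-, -11110, 0-1011, 00-0-0, 000-00, 01-011, 01-110, 010-11, 0100-1, 01011-, 0111-0, 1-1000, 10-011, 100-11, 1000-1, 101-00
Minterm coverage:
  m0 ⊆ 00-0-0,000-00
  m2 ⊆ 00-0-0 [E]
  m4 ⊆ 000-00 [E]
  m8 ⊆ -010-0,00-0-0
  m10 ⊆ -010-0,-0101-,00-0-0
  m11 ⊆ -0101-,0-1011
  m17 ⊆ 0100-1 [E]
  m19 ⊆ 01-011,010-11,0100-1
  m22 ⊆ 01-110,01011-
  m23 ⊆ 010-11,01011-
  m27 ⊆ 0-1011,01-011
  m28 ⊆ 0111-0 [E]
  m30 ⊆ -11110,01-110,0111-0
  m33 ⊆ 1000-1 [E]
  m35 ⊆ 10-011,100-11,1000-1
  m40 ⊆ -010-0,1-1000,101-00
  m42 ⊆ -010-0,-0101-
  m43 ⊆ -0101-,10-011
  m62 ⊆ -11110 [E]
E = {-11110, 00-0-0, 000-00, 0100-1, 0111-0, 1000-1}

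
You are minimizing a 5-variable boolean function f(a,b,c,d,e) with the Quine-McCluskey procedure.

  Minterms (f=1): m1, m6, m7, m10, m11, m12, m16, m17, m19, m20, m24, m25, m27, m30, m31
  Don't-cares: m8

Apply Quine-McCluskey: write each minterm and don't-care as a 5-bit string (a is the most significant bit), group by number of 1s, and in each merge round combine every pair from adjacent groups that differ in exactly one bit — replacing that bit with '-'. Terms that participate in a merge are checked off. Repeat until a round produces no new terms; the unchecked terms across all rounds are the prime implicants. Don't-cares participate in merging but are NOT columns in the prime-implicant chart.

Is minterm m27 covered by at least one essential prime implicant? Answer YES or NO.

YES

[col 0] 00001*, 00110*, 00111*, 01000*, 01010*, 01011*, 01100*, 10000*, 10001*, 10011*, 10100*, 11000*, 11001*, 11011*, 11110*, 11111*
[col 1] -0001, -1000, -1011, 0011-, 01-00, 010-0, 0101-, 1-000*, 1-001*, 1-011*, 10-00, 100-1*, 1000-*, 11-11, 110-1*, 1100-*, 1111-
[col 2] 1-0-1, 1-00-
Prime implicants: -0001, -1000, -1011, 0011-, 01-00, 010-0, 0101-, 1-0-1, 1-00-, 10-00, 11-11, 1111-
PI chart (minterm → PIs covering it):
  1 | -0001  (sole → essential)
  6 | 0011-  (sole → essential)
  7 | 0011-  (sole → essential)
  10 | 010-0,0101-
  11 | -1011,0101-
  12 | 01-00  (sole → essential)
  16 | 1-00-,10-00
  17 | -0001,1-0-1,1-00-
  19 | 1-0-1  (sole → essential)
  20 | 10-00  (sole → essential)
  24 | -1000,1-00-
  25 | 1-0-1,1-00-
  27 | -1011,1-0-1,11-11
  30 | 1111-  (sole → essential)
  31 | 11-11,1111-
Essential prime implicants: -0001, 0011-, 01-00, 1-0-1, 10-00, 1111-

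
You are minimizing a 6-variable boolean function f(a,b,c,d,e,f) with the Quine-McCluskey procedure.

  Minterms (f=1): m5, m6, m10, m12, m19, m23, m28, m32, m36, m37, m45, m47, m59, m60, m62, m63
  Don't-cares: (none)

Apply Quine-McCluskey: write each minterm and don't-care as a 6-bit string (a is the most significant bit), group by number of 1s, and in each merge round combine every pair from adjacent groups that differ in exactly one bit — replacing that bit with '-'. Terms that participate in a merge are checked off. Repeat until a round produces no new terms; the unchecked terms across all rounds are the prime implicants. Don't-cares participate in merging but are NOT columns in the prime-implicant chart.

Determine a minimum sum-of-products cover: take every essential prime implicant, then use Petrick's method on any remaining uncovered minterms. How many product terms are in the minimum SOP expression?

[col 0] 000101*, 000110, 001010, 001100*, 010011*, 010111*, 011100*, 100000*, 100100*, 100101*, 101101*, 101111*, 111011*, 111100*, 111110*, 111111*
[col 1] -00101, -11100, 0-1100, 010-11, 1-1111, 10-101, 100-00, 10010-, 1011-1, 111-11, 1111-0, 11111-
Prime implicants: -00101, -11100, 0-1100, 000110, 001010, 010-11, 1-1111, 10-101, 100-00, 10010-, 1011-1, 111-11, 1111-0, 11111-
PI chart (minterm → PIs covering it):
  5 | -00101  (sole → essential)
  6 | 000110  (sole → essential)
  10 | 001010  (sole → essential)
  12 | 0-1100  (sole → essential)
  19 | 010-11  (sole → essential)
  23 | 010-11  (sole → essential)
  28 | -11100,0-1100
  32 | 100-00  (sole → essential)
  36 | 100-00,10010-
  37 | -00101,10-101,10010-
  45 | 10-101,1011-1
  47 | 1-1111,1011-1
  59 | 111-11  (sole → essential)
  60 | -11100,1111-0
  62 | 1111-0,11111-
  63 | 1-1111,111-11,11111-
Essential prime implicants: -00101, 0-1100, 000110, 001010, 010-11, 100-00, 111-11
Petrick residual → 1011-1, 1111-0
Minimum SOP uses 9 PIs: b'c'de'f + a'cde'f' + a'b'c'def' + a'b'cd'ef' + a'bc'ef + ab'c'e'f' + ab'cdf + abcef + abcdf'

9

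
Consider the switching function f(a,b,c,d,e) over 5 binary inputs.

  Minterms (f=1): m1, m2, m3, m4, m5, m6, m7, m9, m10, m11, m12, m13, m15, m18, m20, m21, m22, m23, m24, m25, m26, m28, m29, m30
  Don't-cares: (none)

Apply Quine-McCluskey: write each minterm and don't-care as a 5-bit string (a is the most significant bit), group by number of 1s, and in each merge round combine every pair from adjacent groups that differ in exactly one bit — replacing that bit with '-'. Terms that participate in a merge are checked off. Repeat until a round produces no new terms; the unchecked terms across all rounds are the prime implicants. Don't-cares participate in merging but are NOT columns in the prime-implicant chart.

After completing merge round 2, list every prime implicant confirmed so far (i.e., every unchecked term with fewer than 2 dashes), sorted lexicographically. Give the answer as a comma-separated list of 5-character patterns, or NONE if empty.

NONE

Round 0: 00001✓ 00010✓ 00011✓ 00100✓ 00101✓ 00110✓ 00111✓ 01001✓ 01010✓ 01011✓ 01100✓ 01101✓ 01111✓ 10010✓ 10100✓ 10101✓ 10110✓ 10111✓ 11000✓ 11001✓ 11010✓ 11100✓ 11101✓ 11110✓
Round 1: -0010✓ -0100✓ -0101✓ -0110✓ -0111✓ -1001✓ -1010✓ -1100✓ -1101✓ 0-001✓ 0-010✓ 0-011✓ 0-100✓ 0-101✓ 0-111✓ 00-01✓ 00-10✓ 00-11✓ 000-1✓ 0001-✓ 001-0✓ 001-1✓ 0010-✓ 0011-✓ 01-01✓ 01-11✓ 010-1✓ 0101-✓ 011-1✓ 0110-✓ 1-010✓ 1-100✓ 1-101✓ 1-110✓ 10-10✓ 101-0✓ 101-1✓ 1010-✓ 1011-✓ 11-00✓ 11-01✓ 11-10✓ 110-0✓ 1100-✓ 111-0✓ 1110-✓
Round 2: --010 --100✓ --101✓ -0-10 -01-0✓ -01-1✓ -010-✓ -011-✓ -1-01 -110-✓ 0--01✓ 0--11✓ 0-0-1✓ 0-01- 0-1-1✓ 0-10-✓ 00--1✓ 00-1- 001--✓ 01--1✓ 1--10 1-1-0 1-10-✓ 101--✓ 11--0 11-0-
Round 3: --10- -01-- 0---1
PIs = {--010, --10-, -0-10, -01--, -1-01, 0---1, 0-01-, 00-1-, 1--10, 1-1-0, 11--0, 11-0-}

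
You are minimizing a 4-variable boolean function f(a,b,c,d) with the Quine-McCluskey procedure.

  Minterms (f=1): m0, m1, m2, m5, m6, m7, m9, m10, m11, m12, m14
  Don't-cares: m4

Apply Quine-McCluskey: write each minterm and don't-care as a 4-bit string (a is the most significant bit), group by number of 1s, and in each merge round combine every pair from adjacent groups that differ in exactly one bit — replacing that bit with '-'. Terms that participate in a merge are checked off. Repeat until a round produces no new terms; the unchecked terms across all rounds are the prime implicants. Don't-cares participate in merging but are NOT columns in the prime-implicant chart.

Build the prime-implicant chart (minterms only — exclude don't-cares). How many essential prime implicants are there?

2

[col 0] 0000*, 0001*, 0010*, 0100*, 0101*, 0110*, 0111*, 1001*, 1010*, 1011*, 1100*, 1110*
[col 1] -001, -010*, -100*, -110*, 0-00*, 0-01*, 0-10*, 00-0*, 000-*, 01-0*, 01-1*, 010-*, 011-*, 1-10*, 10-1, 101-, 11-0*
[col 2] --10, -1-0, 0--0, 0-0-, 01--
Prime implicants: --10, -001, -1-0, 0--0, 0-0-, 01--, 10-1, 101-
PI chart (minterm → PIs covering it):
  0 | 0--0,0-0-
  1 | -001,0-0-
  2 | --10,0--0
  5 | 0-0-,01--
  6 | --10,-1-0,0--0,01--
  7 | 01--  (sole → essential)
  9 | -001,10-1
  10 | --10,101-
  11 | 10-1,101-
  12 | -1-0  (sole → essential)
  14 | --10,-1-0
Essential prime implicants: -1-0, 01--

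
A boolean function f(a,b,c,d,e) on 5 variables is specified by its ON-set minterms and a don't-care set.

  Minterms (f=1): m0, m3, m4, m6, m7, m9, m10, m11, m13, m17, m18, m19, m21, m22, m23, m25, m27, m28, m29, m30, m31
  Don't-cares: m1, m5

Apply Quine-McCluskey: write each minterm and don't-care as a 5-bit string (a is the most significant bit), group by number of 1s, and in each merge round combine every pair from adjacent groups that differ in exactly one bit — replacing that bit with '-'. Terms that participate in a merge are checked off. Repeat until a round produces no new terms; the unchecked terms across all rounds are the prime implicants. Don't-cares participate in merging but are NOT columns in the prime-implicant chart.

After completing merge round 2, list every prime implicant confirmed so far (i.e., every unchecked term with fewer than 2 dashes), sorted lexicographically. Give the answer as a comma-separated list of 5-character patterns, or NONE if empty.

Round 0: 00000✓ 00001✓ 00011✓ 00100✓ 00101✓ 00110✓ 00111✓ 01001✓ 01010✓ 01011✓ 01101✓ 10001✓ 10010✓ 10011✓ 10101✓ 10110✓ 10111✓ 11001✓ 11011✓ 11100✓ 11101✓ 11110✓ 11111✓
Round 1: -0001✓ -0011✓ -0101✓ -0110✓ -0111✓ -1001✓ -1011✓ -1101✓ 0-001✓ 0-011✓ 0-101✓ 00-00✓ 00-01✓ 00-11✓ 000-1✓ 0000-✓ 001-0✓ 001-1✓ 0010-✓ 0011-✓ 01-01✓ 010-1✓ 0101- 1-001✓ 1-011✓ 1-101✓ 1-110✓ 1-111✓ 10-01✓ 10-10✓ 10-11✓ 100-1✓ 1001-✓ 101-1✓ 1011-✓ 11-01✓ 11-11✓ 110-1✓ 111-0✓ 111-1✓ 1110-✓ 1111-✓
Round 2: --001✓ --011✓ --101✓ -0-01✓ -0-11✓ -00-1✓ -01-1✓ -011- -1-01✓ -10-1✓ 0--01✓ 0-0-1✓ 00--1✓ 00-0- 001-- 1--01✓ 1--11✓ 1-0-1✓ 1-1-1✓ 1-11- 10--1✓ 10-1- 11--1✓ 111--
Round 3: ---01 --0-1 -0--1 1---1
PIs = {---01, --0-1, -0--1, -011-, 00-0-, 001--, 0101-, 1---1, 1-11-, 10-1-, 111--}

0101-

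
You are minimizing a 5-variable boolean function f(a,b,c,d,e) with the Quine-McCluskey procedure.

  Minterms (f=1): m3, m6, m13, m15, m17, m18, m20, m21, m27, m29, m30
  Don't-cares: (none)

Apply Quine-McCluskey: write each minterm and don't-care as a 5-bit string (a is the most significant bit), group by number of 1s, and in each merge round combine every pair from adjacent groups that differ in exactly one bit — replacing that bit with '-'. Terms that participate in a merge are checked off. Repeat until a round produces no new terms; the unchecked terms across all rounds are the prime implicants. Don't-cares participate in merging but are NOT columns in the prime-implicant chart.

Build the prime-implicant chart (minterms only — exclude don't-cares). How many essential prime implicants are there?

Round 0: 00011 00110 01101✓ 01111✓ 10001✓ 10010 10100✓ 10101✓ 11011 11101✓ 11110
Round 1: -1101 011-1 1-101 10-01 1010-
PIs = {-1101, 00011, 00110, 011-1, 1-101, 10-01, 10010, 1010-, 11011, 11110}
Coverage chart:
  m3: 00011 ←essential
  m6: 00110 ←essential
  m13: -1101,011-1
  m15: 011-1 ←essential
  m17: 10-01 ←essential
  m18: 10010 ←essential
  m20: 1010- ←essential
  m21: 1-101,10-01,1010-
  m27: 11011 ←essential
  m29: -1101,1-101
  m30: 11110 ←essential
Essential: 00011, 00110, 011-1, 10-01, 10010, 1010-, 11011, 11110

8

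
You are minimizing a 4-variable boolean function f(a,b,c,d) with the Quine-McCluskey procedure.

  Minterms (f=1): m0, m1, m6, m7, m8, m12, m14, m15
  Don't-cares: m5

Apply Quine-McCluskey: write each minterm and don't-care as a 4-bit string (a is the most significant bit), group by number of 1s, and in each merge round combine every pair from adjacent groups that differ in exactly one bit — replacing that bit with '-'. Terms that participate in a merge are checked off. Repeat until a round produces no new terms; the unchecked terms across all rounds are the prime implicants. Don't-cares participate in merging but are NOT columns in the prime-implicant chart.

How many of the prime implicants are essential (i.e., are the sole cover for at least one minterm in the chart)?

1

[col 0] 0000*, 0001*, 0101*, 0110*, 0111*, 1000*, 1100*, 1110*, 1111*
[col 1] -000, -110*, -111*, 0-01, 000-, 01-1, 011-*, 1-00, 11-0, 111-*
[col 2] -11-
Prime implicants: -000, -11-, 0-01, 000-, 01-1, 1-00, 11-0
PI chart (minterm → PIs covering it):
  0 | -000,000-
  1 | 0-01,000-
  6 | -11-  (sole → essential)
  7 | -11-,01-1
  8 | -000,1-00
  12 | 1-00,11-0
  14 | -11-,11-0
  15 | -11-  (sole → essential)
Essential prime implicants: -11-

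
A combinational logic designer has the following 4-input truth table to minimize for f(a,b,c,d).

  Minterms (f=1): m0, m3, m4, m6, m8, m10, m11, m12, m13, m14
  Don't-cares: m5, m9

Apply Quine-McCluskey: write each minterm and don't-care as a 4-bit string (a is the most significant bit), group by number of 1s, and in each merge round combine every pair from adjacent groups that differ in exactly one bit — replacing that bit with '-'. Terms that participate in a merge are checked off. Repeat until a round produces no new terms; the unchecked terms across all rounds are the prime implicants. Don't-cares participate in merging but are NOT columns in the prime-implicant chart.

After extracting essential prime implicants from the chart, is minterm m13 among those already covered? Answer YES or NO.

NO

size-2^0 implicants → 0000(✓)  0011(✓)  0100(✓)  0101(✓)  0110(✓)  1000(✓)  1001(✓)  1010(✓)  1011(✓)  1100(✓)  1101(✓)  1110(✓)
size-2^1 implicants → -000(✓)  -011  -100(✓)  -101(✓)  -110(✓)  0-00(✓)  01-0(✓)  010-(✓)  1-00(✓)  1-01(✓)  1-10(✓)  10-0(✓)  10-1(✓)  100-(✓)  101-(✓)  11-0(✓)  110-(✓)
size-2^2 implicants → --00  -1-0  -10-  1--0  1-0-  10--
Unchecked terms (primes): --00, -011, -1-0, -10-, 1--0, 1-0-, 10--
Minterm coverage:
  m0 ⊆ --00 [E]
  m3 ⊆ -011 [E]
  m4 ⊆ --00,-1-0,-10-
  m6 ⊆ -1-0 [E]
  m8 ⊆ --00,1--0,1-0-,10--
  m10 ⊆ 1--0,10--
  m11 ⊆ -011,10--
  m12 ⊆ --00,-1-0,-10-,1--0,1-0-
  m13 ⊆ -10-,1-0-
  m14 ⊆ -1-0,1--0
E = {--00, -011, -1-0}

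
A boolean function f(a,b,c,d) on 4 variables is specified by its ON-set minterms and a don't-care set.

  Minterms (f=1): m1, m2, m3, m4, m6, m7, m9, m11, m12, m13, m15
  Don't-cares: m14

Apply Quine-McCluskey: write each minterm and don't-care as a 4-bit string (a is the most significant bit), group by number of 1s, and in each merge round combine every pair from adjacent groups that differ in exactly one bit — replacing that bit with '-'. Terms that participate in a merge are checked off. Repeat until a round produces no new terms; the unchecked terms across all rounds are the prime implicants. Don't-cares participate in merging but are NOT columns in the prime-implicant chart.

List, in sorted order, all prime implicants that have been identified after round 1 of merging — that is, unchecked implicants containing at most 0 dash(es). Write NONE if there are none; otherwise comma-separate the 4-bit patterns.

[col 0] 0001*, 0010*, 0011*, 0100*, 0110*, 0111*, 1001*, 1011*, 1100*, 1101*, 1110*, 1111*
[col 1] -001*, -011*, -100*, -110*, -111*, 0-10*, 0-11*, 00-1*, 001-*, 01-0*, 011-*, 1-01*, 1-11*, 10-1*, 11-0*, 11-1*, 110-*, 111-*
[col 2] --11, -0-1, -1-0, -11-, 0-1-, 1--1, 11--
Prime implicants: --11, -0-1, -1-0, -11-, 0-1-, 1--1, 11--

NONE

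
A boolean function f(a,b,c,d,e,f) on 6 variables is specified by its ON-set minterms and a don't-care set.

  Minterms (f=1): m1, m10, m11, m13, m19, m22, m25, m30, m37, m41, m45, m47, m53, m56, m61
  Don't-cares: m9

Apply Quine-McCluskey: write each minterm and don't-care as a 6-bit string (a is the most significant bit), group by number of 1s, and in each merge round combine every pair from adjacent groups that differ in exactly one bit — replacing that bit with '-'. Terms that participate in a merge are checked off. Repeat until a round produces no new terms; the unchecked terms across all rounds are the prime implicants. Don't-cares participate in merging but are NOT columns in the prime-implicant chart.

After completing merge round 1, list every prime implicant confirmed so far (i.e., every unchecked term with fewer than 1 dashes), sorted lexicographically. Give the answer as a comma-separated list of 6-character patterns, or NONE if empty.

[col 0] 000001*, 001001*, 001010*, 001011*, 001101*, 010011, 010110*, 011001*, 011110*, 100101*, 101001*, 101101*, 101111*, 110101*, 111000, 111101*
[col 1] -01001*, -01101*, 0-1001, 00-001, 001-01*, 0010-1, 00101-, 01-110, 1-0101*, 1-1101*, 10-101*, 101-01*, 1011-1, 11-101*
[col 2] -01-01, 1--101
Prime implicants: -01-01, 0-1001, 00-001, 0010-1, 00101-, 01-110, 010011, 1--101, 1011-1, 111000

010011, 111000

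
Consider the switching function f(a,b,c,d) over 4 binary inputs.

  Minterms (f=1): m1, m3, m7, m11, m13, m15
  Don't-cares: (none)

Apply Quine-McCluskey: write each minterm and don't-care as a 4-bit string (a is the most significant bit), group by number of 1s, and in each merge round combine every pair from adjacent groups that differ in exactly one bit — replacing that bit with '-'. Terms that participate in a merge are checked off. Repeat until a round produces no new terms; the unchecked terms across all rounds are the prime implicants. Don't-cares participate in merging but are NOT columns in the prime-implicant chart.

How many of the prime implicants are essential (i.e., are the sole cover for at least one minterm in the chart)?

3

Round 0: 0001✓ 0011✓ 0111✓ 1011✓ 1101✓ 1111✓
Round 1: -011✓ -111✓ 0-11✓ 00-1 1-11✓ 11-1
Round 2: --11
PIs = {--11, 00-1, 11-1}
Coverage chart:
  m1: 00-1 ←essential
  m3: --11,00-1
  m7: --11 ←essential
  m11: --11 ←essential
  m13: 11-1 ←essential
  m15: --11,11-1
Essential: --11, 00-1, 11-1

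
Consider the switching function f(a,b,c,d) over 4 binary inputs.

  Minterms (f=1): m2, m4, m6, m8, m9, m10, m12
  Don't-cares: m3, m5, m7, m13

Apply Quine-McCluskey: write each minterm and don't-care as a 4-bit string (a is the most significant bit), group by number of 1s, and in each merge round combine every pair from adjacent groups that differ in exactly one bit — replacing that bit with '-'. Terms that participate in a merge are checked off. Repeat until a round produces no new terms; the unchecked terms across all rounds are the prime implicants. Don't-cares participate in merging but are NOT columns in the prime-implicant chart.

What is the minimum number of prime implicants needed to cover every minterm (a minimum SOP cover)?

[col 0] 0010*, 0011*, 0100*, 0101*, 0110*, 0111*, 1000*, 1001*, 1010*, 1100*, 1101*
[col 1] -010, -100*, -101*, 0-10*, 0-11*, 001-*, 01-0*, 01-1*, 010-*, 011-*, 1-00*, 1-01*, 10-0, 100-*, 110-*
[col 2] -10-, 0-1-, 01--, 1-0-
Prime implicants: -010, -10-, 0-1-, 01--, 1-0-, 10-0
PI chart (minterm → PIs covering it):
  2 | -010,0-1-
  4 | -10-,01--
  6 | 0-1-,01--
  8 | 1-0-,10-0
  9 | 1-0-  (sole → essential)
  10 | -010,10-0
  12 | -10-,1-0-
Essential prime implicants: 1-0-
Petrick residual → -010, 01--
Minimum SOP uses 3 PIs: b'cd' + a'b + ac'

3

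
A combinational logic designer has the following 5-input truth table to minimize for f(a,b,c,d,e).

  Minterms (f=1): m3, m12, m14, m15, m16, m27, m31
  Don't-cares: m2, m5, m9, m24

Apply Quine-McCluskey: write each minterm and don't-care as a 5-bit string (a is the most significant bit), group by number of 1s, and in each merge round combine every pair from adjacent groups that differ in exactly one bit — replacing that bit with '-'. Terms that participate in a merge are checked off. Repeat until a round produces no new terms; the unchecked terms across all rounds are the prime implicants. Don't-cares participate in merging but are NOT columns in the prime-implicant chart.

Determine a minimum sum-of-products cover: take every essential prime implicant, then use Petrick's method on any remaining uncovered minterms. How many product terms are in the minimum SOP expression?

5

size-2^0 implicants → 00010(✓)  00011(✓)  00101  01001  01100(✓)  01110(✓)  01111(✓)  10000(✓)  11000(✓)  11011(✓)  11111(✓)
size-2^1 implicants → -1111  0001-  011-0  0111-  1-000  11-11
Unchecked terms (primes): -1111, 0001-, 00101, 01001, 011-0, 0111-, 1-000, 11-11
Minterm coverage:
  m3 ⊆ 0001- [E]
  m12 ⊆ 011-0 [E]
  m14 ⊆ 011-0,0111-
  m15 ⊆ -1111,0111-
  m16 ⊆ 1-000 [E]
  m27 ⊆ 11-11 [E]
  m31 ⊆ -1111,11-11
E = {0001-, 011-0, 1-000, 11-11}
Petrick residual → -1111
Cover = bcde + a'b'c'd + a'bce' + ac'd'e' + abde  |cover|=5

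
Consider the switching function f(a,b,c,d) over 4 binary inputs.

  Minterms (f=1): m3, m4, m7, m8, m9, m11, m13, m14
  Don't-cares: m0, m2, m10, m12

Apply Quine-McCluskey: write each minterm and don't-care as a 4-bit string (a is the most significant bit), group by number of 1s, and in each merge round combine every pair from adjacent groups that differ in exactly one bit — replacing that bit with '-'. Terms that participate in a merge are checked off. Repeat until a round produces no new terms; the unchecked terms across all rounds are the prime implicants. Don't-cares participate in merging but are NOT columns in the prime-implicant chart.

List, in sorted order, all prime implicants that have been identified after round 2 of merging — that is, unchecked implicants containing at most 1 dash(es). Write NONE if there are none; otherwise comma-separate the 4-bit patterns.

0-11

size-2^0 implicants → 0000(✓)  0010(✓)  0011(✓)  0100(✓)  0111(✓)  1000(✓)  1001(✓)  1010(✓)  1011(✓)  1100(✓)  1101(✓)  1110(✓)
size-2^1 implicants → -000(✓)  -010(✓)  -011(✓)  -100(✓)  0-00(✓)  0-11  00-0(✓)  001-(✓)  1-00(✓)  1-01(✓)  1-10(✓)  10-0(✓)  10-1(✓)  100-(✓)  101-(✓)  11-0(✓)  110-(✓)
size-2^2 implicants → --00  -0-0  -01-  1--0  1-0-  10--
Unchecked terms (primes): --00, -0-0, -01-, 0-11, 1--0, 1-0-, 10--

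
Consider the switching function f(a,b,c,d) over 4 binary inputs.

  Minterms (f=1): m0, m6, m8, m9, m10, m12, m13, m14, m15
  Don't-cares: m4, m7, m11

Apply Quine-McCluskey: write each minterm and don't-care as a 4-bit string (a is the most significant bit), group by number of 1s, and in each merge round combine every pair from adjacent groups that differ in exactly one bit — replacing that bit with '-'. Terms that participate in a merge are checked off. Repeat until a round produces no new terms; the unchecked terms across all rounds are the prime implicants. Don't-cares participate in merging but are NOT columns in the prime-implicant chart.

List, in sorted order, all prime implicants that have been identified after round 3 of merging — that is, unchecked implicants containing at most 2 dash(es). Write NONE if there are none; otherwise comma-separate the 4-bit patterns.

[col 0] 0000*, 0100*, 0110*, 0111*, 1000*, 1001*, 1010*, 1011*, 1100*, 1101*, 1110*, 1111*
[col 1] -000*, -100*, -110*, -111*, 0-00*, 01-0*, 011-*, 1-00*, 1-01*, 1-10*, 1-11*, 10-0*, 10-1*, 100-*, 101-*, 11-0*, 11-1*, 110-*, 111-*
[col 2] --00, -1-0, -11-, 1--0*, 1--1*, 1-0-*, 1-1-*, 10--*, 11--*
[col 3] 1---
Prime implicants: --00, -1-0, -11-, 1---

--00, -1-0, -11-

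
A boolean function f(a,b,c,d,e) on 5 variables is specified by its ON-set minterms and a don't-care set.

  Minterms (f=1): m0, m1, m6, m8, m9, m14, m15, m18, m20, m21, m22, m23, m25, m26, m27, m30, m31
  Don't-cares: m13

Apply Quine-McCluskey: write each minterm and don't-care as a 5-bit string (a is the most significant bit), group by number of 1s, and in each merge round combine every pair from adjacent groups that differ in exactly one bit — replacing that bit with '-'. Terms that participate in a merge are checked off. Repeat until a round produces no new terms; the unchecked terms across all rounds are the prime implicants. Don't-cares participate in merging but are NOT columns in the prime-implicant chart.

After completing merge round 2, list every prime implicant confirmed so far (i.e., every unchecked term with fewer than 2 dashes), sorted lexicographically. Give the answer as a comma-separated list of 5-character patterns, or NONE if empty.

size-2^0 implicants → 00000(✓)  00001(✓)  00110(✓)  01000(✓)  01001(✓)  01101(✓)  01110(✓)  01111(✓)  10010(✓)  10100(✓)  10101(✓)  10110(✓)  10111(✓)  11001(✓)  11010(✓)  11011(✓)  11110(✓)  11111(✓)
size-2^1 implicants → -0110(✓)  -1001  -1110(✓)  -1111(✓)  0-000(✓)  0-001(✓)  0-110(✓)  0000-(✓)  01-01  0100-(✓)  011-1  0111-(✓)  1-010(✓)  1-110(✓)  1-111(✓)  10-10(✓)  101-0(✓)  101-1(✓)  1010-(✓)  1011-(✓)  11-10(✓)  11-11(✓)  110-1  1101-(✓)  1111-(✓)
size-2^2 implicants → --110  -111-  0-00-  1--10  1-11-  101--  11-1-
Unchecked terms (primes): --110, -1001, -111-, 0-00-, 01-01, 011-1, 1--10, 1-11-, 101--, 11-1-, 110-1

-1001, 01-01, 011-1, 110-1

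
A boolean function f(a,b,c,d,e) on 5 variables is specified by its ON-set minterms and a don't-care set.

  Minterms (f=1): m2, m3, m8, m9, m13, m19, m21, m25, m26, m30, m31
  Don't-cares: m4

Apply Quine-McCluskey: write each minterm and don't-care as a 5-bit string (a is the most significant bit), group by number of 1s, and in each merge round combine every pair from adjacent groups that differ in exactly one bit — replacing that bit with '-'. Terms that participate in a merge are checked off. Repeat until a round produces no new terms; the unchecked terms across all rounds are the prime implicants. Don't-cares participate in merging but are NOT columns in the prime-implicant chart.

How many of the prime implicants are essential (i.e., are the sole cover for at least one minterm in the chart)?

[col 0] 00010*, 00011*, 00100, 01000*, 01001*, 01101*, 10011*, 10101, 11001*, 11010*, 11110*, 11111*
[col 1] -0011, -1001, 0001-, 01-01, 0100-, 11-10, 1111-
Prime implicants: -0011, -1001, 0001-, 00100, 01-01, 0100-, 10101, 11-10, 1111-
PI chart (minterm → PIs covering it):
  2 | 0001-  (sole → essential)
  3 | -0011,0001-
  8 | 0100-  (sole → essential)
  9 | -1001,01-01,0100-
  13 | 01-01  (sole → essential)
  19 | -0011  (sole → essential)
  21 | 10101  (sole → essential)
  25 | -1001  (sole → essential)
  26 | 11-10  (sole → essential)
  30 | 11-10,1111-
  31 | 1111-  (sole → essential)
Essential prime implicants: -0011, -1001, 0001-, 01-01, 0100-, 10101, 11-10, 1111-

8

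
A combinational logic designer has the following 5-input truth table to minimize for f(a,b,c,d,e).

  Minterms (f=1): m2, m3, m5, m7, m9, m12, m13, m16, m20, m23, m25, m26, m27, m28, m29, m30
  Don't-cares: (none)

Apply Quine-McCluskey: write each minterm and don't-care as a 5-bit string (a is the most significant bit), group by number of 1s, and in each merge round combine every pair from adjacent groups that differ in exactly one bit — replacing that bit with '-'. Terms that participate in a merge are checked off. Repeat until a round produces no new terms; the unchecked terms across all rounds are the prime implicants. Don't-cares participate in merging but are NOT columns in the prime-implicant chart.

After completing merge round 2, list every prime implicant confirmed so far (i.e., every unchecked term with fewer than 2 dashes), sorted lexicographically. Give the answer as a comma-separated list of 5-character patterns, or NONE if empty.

size-2^0 implicants → 00010(✓)  00011(✓)  00101(✓)  00111(✓)  01001(✓)  01100(✓)  01101(✓)  10000(✓)  10100(✓)  10111(✓)  11001(✓)  11010(✓)  11011(✓)  11100(✓)  11101(✓)  11110(✓)
size-2^1 implicants → -0111  -1001(✓)  -1100(✓)  -1101(✓)  0-101  00-11  0001-  001-1  01-01(✓)  0110-(✓)  1-100  10-00  11-01(✓)  11-10  110-1  1101-  111-0  1110-(✓)
size-2^2 implicants → -1-01  -110-
Unchecked terms (primes): -0111, -1-01, -110-, 0-101, 00-11, 0001-, 001-1, 1-100, 10-00, 11-10, 110-1, 1101-, 111-0

-0111, 0-101, 00-11, 0001-, 001-1, 1-100, 10-00, 11-10, 110-1, 1101-, 111-0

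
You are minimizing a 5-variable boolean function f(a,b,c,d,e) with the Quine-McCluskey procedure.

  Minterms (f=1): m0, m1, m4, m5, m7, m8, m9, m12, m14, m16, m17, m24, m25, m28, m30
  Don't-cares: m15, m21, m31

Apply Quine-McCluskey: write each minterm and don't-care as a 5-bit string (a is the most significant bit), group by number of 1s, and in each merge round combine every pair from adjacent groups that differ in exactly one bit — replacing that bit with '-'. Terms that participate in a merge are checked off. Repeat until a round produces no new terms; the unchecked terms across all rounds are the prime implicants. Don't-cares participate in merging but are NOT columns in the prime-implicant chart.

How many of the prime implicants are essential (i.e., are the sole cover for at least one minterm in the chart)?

size-2^0 implicants → 00000(✓)  00001(✓)  00100(✓)  00101(✓)  00111(✓)  01000(✓)  01001(✓)  01100(✓)  01110(✓)  01111(✓)  10000(✓)  10001(✓)  10101(✓)  11000(✓)  11001(✓)  11100(✓)  11110(✓)  11111(✓)
size-2^1 implicants → -0000(✓)  -0001(✓)  -0101(✓)  -1000(✓)  -1001(✓)  -1100(✓)  -1110(✓)  -1111(✓)  0-000(✓)  0-001(✓)  0-100(✓)  0-111  00-00(✓)  00-01(✓)  0000-(✓)  001-1  0010-(✓)  01-00(✓)  0100-(✓)  011-0(✓)  0111-(✓)  1-000(✓)  1-001(✓)  10-01(✓)  1000-(✓)  11-00(✓)  1100-(✓)  111-0(✓)  1111-(✓)
size-2^2 implicants → --000(✓)  --001(✓)  -0-01  -000-(✓)  -1-00  -100-(✓)  -11-0  -111-  0--00  0-00-(✓)  00-0-  1-00-(✓)
size-2^3 implicants → --00-
Unchecked terms (primes): --00-, -0-01, -1-00, -11-0, -111-, 0--00, 0-111, 00-0-, 001-1
Minterm coverage:
  m0 ⊆ --00-,0--00,00-0-
  m1 ⊆ --00-,-0-01,00-0-
  m4 ⊆ 0--00,00-0-
  m5 ⊆ -0-01,00-0-,001-1
  m7 ⊆ 0-111,001-1
  m8 ⊆ --00-,-1-00,0--00
  m9 ⊆ --00- [E]
  m12 ⊆ -1-00,-11-0,0--00
  m14 ⊆ -11-0,-111-
  m16 ⊆ --00- [E]
  m17 ⊆ --00-,-0-01
  m24 ⊆ --00-,-1-00
  m25 ⊆ --00- [E]
  m28 ⊆ -1-00,-11-0
  m30 ⊆ -11-0,-111-
E = {--00-}

1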